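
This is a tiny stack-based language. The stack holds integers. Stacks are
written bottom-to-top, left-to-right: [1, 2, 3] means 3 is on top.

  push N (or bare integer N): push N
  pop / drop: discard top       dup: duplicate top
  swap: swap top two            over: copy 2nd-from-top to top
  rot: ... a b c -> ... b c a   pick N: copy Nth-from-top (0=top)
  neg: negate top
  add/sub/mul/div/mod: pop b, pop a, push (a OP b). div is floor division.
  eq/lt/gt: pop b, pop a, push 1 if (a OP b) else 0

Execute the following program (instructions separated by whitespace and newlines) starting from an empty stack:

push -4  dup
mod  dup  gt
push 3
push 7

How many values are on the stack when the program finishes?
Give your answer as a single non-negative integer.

After 'push -4': stack = [-4] (depth 1)
After 'dup': stack = [-4, -4] (depth 2)
After 'mod': stack = [0] (depth 1)
After 'dup': stack = [0, 0] (depth 2)
After 'gt': stack = [0] (depth 1)
After 'push 3': stack = [0, 3] (depth 2)
After 'push 7': stack = [0, 3, 7] (depth 3)

Answer: 3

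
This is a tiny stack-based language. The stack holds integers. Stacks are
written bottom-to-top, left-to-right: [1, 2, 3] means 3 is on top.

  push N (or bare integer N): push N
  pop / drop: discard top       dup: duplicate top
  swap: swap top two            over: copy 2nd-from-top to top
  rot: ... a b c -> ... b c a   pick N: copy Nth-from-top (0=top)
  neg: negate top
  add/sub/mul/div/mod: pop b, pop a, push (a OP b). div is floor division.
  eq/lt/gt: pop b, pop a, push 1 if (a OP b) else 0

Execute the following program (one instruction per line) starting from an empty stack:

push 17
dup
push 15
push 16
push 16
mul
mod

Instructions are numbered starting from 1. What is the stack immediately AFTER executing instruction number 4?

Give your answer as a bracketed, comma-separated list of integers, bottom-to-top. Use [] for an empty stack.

Answer: [17, 17, 15, 16]

Derivation:
Step 1 ('push 17'): [17]
Step 2 ('dup'): [17, 17]
Step 3 ('push 15'): [17, 17, 15]
Step 4 ('push 16'): [17, 17, 15, 16]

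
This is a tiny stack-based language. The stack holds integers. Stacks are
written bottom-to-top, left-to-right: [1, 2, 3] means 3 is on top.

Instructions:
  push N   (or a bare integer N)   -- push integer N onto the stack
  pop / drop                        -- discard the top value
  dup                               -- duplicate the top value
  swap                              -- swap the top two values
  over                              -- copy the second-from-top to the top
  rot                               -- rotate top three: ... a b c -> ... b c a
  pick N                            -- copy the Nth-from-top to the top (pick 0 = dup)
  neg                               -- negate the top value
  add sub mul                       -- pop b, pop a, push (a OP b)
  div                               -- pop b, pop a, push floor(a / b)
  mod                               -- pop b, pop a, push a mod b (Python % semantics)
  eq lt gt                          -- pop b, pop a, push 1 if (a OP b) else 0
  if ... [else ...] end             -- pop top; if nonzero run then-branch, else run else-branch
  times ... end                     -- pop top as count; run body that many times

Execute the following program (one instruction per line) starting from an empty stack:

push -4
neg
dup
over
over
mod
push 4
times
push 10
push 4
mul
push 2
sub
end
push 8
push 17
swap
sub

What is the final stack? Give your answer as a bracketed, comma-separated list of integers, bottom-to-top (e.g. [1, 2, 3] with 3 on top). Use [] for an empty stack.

After 'push -4': [-4]
After 'neg': [4]
After 'dup': [4, 4]
After 'over': [4, 4, 4]
After 'over': [4, 4, 4, 4]
After 'mod': [4, 4, 0]
After 'push 4': [4, 4, 0, 4]
After 'times': [4, 4, 0]
After 'push 10': [4, 4, 0, 10]
After 'push 4': [4, 4, 0, 10, 4]
After 'mul': [4, 4, 0, 40]
After 'push 2': [4, 4, 0, 40, 2]
  ...
After 'mul': [4, 4, 0, 38, 38, 40]
After 'push 2': [4, 4, 0, 38, 38, 40, 2]
After 'sub': [4, 4, 0, 38, 38, 38]
After 'push 10': [4, 4, 0, 38, 38, 38, 10]
After 'push 4': [4, 4, 0, 38, 38, 38, 10, 4]
After 'mul': [4, 4, 0, 38, 38, 38, 40]
After 'push 2': [4, 4, 0, 38, 38, 38, 40, 2]
After 'sub': [4, 4, 0, 38, 38, 38, 38]
After 'push 8': [4, 4, 0, 38, 38, 38, 38, 8]
After 'push 17': [4, 4, 0, 38, 38, 38, 38, 8, 17]
After 'swap': [4, 4, 0, 38, 38, 38, 38, 17, 8]
After 'sub': [4, 4, 0, 38, 38, 38, 38, 9]

Answer: [4, 4, 0, 38, 38, 38, 38, 9]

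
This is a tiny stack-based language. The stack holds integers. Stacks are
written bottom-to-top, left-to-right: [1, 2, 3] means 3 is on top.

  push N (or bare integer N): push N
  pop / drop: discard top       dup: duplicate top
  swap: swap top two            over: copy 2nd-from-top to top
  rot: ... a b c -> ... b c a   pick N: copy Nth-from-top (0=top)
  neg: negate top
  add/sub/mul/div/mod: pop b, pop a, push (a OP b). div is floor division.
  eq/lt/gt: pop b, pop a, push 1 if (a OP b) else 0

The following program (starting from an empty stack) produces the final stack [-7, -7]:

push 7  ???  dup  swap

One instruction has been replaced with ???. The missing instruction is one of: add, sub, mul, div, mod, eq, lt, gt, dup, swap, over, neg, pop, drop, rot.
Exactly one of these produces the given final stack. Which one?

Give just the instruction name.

Stack before ???: [7]
Stack after ???:  [-7]
The instruction that transforms [7] -> [-7] is: neg

Answer: neg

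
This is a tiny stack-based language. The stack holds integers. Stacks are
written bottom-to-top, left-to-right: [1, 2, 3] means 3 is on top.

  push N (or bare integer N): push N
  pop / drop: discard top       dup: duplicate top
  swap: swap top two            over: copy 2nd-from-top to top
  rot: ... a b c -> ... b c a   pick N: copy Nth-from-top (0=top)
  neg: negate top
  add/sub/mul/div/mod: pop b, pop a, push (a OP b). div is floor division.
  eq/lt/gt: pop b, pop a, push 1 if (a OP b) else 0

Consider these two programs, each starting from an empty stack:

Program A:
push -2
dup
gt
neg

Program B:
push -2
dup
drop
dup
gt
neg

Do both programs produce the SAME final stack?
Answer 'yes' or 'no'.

Answer: yes

Derivation:
Program A trace:
  After 'push -2': [-2]
  After 'dup': [-2, -2]
  After 'gt': [0]
  After 'neg': [0]
Program A final stack: [0]

Program B trace:
  After 'push -2': [-2]
  After 'dup': [-2, -2]
  After 'drop': [-2]
  After 'dup': [-2, -2]
  After 'gt': [0]
  After 'neg': [0]
Program B final stack: [0]
Same: yes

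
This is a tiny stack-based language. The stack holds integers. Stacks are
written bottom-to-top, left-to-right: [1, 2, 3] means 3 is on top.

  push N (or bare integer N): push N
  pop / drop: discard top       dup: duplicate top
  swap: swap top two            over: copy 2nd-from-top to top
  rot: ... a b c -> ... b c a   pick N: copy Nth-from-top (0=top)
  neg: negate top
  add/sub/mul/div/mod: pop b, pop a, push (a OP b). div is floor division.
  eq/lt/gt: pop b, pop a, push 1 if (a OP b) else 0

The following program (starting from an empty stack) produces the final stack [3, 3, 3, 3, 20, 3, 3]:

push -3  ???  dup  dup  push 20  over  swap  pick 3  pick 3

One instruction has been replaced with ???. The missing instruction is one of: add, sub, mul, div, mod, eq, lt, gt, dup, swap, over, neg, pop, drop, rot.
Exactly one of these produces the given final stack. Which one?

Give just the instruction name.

Answer: neg

Derivation:
Stack before ???: [-3]
Stack after ???:  [3]
The instruction that transforms [-3] -> [3] is: neg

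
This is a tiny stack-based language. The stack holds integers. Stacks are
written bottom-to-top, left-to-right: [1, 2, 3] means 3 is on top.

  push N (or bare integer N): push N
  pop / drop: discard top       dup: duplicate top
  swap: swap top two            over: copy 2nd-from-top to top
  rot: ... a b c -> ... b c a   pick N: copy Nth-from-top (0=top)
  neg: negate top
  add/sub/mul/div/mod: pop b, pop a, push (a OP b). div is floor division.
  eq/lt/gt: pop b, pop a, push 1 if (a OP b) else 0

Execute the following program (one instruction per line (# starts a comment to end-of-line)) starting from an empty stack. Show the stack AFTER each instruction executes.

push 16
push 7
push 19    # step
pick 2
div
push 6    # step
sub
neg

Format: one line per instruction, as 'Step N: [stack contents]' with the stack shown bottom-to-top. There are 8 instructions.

Step 1: [16]
Step 2: [16, 7]
Step 3: [16, 7, 19]
Step 4: [16, 7, 19, 16]
Step 5: [16, 7, 1]
Step 6: [16, 7, 1, 6]
Step 7: [16, 7, -5]
Step 8: [16, 7, 5]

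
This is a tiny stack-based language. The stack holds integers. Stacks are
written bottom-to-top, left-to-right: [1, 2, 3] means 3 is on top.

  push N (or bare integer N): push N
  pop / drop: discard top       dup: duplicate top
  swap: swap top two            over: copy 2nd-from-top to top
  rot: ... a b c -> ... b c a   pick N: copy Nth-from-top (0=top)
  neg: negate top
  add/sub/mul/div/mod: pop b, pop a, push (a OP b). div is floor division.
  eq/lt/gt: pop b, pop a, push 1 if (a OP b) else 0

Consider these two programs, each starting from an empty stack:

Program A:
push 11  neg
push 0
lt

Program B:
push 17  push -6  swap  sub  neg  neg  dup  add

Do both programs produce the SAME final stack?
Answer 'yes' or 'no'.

Program A trace:
  After 'push 11': [11]
  After 'neg': [-11]
  After 'push 0': [-11, 0]
  After 'lt': [1]
Program A final stack: [1]

Program B trace:
  After 'push 17': [17]
  After 'push -6': [17, -6]
  After 'swap': [-6, 17]
  After 'sub': [-23]
  After 'neg': [23]
  After 'neg': [-23]
  After 'dup': [-23, -23]
  After 'add': [-46]
Program B final stack: [-46]
Same: no

Answer: no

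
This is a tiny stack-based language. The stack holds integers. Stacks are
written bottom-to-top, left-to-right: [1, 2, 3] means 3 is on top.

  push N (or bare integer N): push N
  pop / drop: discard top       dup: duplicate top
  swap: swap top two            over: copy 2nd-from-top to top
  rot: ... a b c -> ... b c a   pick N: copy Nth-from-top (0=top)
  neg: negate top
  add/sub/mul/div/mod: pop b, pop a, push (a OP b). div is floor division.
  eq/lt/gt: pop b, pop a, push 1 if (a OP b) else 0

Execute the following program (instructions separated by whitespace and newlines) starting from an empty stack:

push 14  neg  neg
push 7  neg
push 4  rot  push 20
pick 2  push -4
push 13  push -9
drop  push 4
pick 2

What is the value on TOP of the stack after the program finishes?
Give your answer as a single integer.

Answer: -4

Derivation:
After 'push 14': [14]
After 'neg': [-14]
After 'neg': [14]
After 'push 7': [14, 7]
After 'neg': [14, -7]
After 'push 4': [14, -7, 4]
After 'rot': [-7, 4, 14]
After 'push 20': [-7, 4, 14, 20]
After 'pick 2': [-7, 4, 14, 20, 4]
After 'push -4': [-7, 4, 14, 20, 4, -4]
After 'push 13': [-7, 4, 14, 20, 4, -4, 13]
After 'push -9': [-7, 4, 14, 20, 4, -4, 13, -9]
After 'drop': [-7, 4, 14, 20, 4, -4, 13]
After 'push 4': [-7, 4, 14, 20, 4, -4, 13, 4]
After 'pick 2': [-7, 4, 14, 20, 4, -4, 13, 4, -4]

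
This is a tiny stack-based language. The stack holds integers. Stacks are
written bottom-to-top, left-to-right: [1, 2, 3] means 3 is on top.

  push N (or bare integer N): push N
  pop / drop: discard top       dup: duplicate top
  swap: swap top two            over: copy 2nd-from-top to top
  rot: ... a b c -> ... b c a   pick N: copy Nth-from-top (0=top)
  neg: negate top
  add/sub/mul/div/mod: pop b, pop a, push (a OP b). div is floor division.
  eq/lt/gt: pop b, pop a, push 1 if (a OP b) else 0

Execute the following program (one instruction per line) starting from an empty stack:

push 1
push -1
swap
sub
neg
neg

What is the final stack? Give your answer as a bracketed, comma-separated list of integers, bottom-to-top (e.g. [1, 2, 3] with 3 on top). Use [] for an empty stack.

After 'push 1': [1]
After 'push -1': [1, -1]
After 'swap': [-1, 1]
After 'sub': [-2]
After 'neg': [2]
After 'neg': [-2]

Answer: [-2]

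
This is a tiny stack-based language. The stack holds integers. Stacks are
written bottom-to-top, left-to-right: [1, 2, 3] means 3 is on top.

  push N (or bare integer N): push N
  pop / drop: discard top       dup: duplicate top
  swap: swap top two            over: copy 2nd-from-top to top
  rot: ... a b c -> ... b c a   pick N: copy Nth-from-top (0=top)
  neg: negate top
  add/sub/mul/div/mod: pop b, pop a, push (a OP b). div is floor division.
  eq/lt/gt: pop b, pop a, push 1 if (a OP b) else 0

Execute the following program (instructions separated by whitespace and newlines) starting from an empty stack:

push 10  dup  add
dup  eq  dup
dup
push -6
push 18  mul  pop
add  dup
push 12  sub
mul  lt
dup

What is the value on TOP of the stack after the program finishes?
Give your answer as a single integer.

After 'push 10': [10]
After 'dup': [10, 10]
After 'add': [20]
After 'dup': [20, 20]
After 'eq': [1]
After 'dup': [1, 1]
After 'dup': [1, 1, 1]
After 'push -6': [1, 1, 1, -6]
After 'push 18': [1, 1, 1, -6, 18]
After 'mul': [1, 1, 1, -108]
After 'pop': [1, 1, 1]
After 'add': [1, 2]
After 'dup': [1, 2, 2]
After 'push 12': [1, 2, 2, 12]
After 'sub': [1, 2, -10]
After 'mul': [1, -20]
After 'lt': [0]
After 'dup': [0, 0]

Answer: 0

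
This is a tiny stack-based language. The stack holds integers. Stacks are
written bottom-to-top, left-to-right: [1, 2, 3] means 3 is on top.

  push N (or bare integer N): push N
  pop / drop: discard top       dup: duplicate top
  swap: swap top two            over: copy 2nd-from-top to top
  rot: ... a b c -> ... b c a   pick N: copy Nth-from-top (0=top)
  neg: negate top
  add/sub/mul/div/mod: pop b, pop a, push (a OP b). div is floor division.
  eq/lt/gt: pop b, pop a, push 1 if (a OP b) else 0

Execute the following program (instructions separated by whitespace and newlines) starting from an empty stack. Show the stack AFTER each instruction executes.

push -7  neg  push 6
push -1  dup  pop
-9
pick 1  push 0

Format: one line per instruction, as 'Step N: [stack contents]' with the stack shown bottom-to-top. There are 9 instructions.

Step 1: [-7]
Step 2: [7]
Step 3: [7, 6]
Step 4: [7, 6, -1]
Step 5: [7, 6, -1, -1]
Step 6: [7, 6, -1]
Step 7: [7, 6, -1, -9]
Step 8: [7, 6, -1, -9, -1]
Step 9: [7, 6, -1, -9, -1, 0]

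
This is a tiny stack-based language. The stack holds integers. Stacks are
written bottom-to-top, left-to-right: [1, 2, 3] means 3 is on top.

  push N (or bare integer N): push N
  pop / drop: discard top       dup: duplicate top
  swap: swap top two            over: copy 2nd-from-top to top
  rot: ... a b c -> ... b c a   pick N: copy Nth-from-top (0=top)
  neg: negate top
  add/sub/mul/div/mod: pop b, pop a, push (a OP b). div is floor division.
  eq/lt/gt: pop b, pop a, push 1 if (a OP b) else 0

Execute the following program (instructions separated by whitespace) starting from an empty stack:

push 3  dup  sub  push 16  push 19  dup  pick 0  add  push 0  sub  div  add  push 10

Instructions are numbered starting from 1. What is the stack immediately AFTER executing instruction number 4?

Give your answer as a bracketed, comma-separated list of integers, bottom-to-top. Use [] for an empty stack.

Answer: [0, 16]

Derivation:
Step 1 ('push 3'): [3]
Step 2 ('dup'): [3, 3]
Step 3 ('sub'): [0]
Step 4 ('push 16'): [0, 16]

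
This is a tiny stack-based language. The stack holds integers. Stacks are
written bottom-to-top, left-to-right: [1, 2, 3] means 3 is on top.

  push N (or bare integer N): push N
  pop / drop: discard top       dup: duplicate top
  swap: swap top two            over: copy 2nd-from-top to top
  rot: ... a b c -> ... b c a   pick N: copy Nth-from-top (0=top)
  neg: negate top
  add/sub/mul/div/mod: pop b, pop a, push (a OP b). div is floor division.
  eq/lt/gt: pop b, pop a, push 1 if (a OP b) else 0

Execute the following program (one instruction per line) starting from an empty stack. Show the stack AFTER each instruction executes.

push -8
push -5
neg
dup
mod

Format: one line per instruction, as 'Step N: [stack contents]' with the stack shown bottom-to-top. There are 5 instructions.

Step 1: [-8]
Step 2: [-8, -5]
Step 3: [-8, 5]
Step 4: [-8, 5, 5]
Step 5: [-8, 0]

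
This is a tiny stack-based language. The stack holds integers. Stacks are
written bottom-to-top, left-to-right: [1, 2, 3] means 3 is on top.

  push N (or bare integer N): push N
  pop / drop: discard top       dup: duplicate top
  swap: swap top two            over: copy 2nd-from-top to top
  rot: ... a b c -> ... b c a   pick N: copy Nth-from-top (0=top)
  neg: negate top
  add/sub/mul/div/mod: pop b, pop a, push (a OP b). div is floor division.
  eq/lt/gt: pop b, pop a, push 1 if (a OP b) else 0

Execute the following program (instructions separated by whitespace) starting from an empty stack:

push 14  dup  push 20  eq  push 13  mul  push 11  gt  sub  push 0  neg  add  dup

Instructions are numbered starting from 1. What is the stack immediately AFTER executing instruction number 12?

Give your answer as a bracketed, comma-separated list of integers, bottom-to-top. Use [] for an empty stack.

Answer: [14]

Derivation:
Step 1 ('push 14'): [14]
Step 2 ('dup'): [14, 14]
Step 3 ('push 20'): [14, 14, 20]
Step 4 ('eq'): [14, 0]
Step 5 ('push 13'): [14, 0, 13]
Step 6 ('mul'): [14, 0]
Step 7 ('push 11'): [14, 0, 11]
Step 8 ('gt'): [14, 0]
Step 9 ('sub'): [14]
Step 10 ('push 0'): [14, 0]
Step 11 ('neg'): [14, 0]
Step 12 ('add'): [14]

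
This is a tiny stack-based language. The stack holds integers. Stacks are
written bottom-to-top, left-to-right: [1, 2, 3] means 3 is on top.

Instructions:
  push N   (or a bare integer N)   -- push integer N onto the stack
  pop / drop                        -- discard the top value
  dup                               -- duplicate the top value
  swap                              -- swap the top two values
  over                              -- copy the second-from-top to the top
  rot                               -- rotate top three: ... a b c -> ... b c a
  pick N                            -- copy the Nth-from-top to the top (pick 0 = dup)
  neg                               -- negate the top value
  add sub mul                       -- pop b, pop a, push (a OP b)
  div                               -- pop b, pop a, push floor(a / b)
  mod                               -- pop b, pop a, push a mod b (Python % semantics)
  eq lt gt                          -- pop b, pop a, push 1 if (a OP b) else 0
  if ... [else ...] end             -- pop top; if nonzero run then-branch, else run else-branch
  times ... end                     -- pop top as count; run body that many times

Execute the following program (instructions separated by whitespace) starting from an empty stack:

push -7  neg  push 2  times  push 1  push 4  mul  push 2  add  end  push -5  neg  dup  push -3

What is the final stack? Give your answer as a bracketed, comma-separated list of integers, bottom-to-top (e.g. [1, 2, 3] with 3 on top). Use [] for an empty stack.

Answer: [7, 6, 6, 5, 5, -3]

Derivation:
After 'push -7': [-7]
After 'neg': [7]
After 'push 2': [7, 2]
After 'times': [7]
After 'push 1': [7, 1]
After 'push 4': [7, 1, 4]
After 'mul': [7, 4]
After 'push 2': [7, 4, 2]
After 'add': [7, 6]
After 'push 1': [7, 6, 1]
After 'push 4': [7, 6, 1, 4]
After 'mul': [7, 6, 4]
After 'push 2': [7, 6, 4, 2]
After 'add': [7, 6, 6]
After 'push -5': [7, 6, 6, -5]
After 'neg': [7, 6, 6, 5]
After 'dup': [7, 6, 6, 5, 5]
After 'push -3': [7, 6, 6, 5, 5, -3]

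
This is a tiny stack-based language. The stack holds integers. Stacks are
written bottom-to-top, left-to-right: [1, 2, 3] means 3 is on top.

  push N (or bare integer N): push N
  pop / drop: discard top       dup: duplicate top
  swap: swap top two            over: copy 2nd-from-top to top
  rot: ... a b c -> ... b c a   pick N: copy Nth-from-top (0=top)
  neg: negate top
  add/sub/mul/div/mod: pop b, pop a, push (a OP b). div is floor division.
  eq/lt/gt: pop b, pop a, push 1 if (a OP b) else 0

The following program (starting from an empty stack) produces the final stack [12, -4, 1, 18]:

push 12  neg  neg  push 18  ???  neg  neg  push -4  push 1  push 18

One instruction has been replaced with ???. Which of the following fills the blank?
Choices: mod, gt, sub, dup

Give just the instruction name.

Stack before ???: [12, 18]
Stack after ???:  [12]
Checking each choice:
  mod: MATCH
  gt: produces [0, -4, 1, 18]
  sub: produces [-6, -4, 1, 18]
  dup: produces [12, 18, 18, -4, 1, 18]


Answer: mod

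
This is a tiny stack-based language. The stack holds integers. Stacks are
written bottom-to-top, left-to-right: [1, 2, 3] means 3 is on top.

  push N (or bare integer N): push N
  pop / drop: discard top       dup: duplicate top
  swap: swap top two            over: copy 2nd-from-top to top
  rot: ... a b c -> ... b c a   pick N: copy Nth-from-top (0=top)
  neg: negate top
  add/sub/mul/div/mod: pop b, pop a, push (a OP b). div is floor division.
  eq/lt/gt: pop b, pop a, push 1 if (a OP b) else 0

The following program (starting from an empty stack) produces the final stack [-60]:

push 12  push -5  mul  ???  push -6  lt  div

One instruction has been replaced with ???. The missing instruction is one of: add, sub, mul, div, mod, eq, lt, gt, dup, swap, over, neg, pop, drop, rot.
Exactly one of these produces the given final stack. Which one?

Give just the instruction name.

Stack before ???: [-60]
Stack after ???:  [-60, -60]
The instruction that transforms [-60] -> [-60, -60] is: dup

Answer: dup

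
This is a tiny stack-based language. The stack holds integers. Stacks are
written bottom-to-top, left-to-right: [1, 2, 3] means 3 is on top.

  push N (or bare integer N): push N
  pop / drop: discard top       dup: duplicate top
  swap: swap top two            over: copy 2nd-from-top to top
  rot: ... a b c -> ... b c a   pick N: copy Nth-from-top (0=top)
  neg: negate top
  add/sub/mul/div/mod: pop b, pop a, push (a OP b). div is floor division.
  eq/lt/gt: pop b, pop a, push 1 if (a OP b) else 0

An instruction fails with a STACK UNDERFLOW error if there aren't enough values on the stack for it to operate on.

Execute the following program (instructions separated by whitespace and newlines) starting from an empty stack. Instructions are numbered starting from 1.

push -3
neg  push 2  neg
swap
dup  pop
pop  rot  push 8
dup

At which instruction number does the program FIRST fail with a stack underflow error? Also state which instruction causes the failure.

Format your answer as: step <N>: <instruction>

Answer: step 9: rot

Derivation:
Step 1 ('push -3'): stack = [-3], depth = 1
Step 2 ('neg'): stack = [3], depth = 1
Step 3 ('push 2'): stack = [3, 2], depth = 2
Step 4 ('neg'): stack = [3, -2], depth = 2
Step 5 ('swap'): stack = [-2, 3], depth = 2
Step 6 ('dup'): stack = [-2, 3, 3], depth = 3
Step 7 ('pop'): stack = [-2, 3], depth = 2
Step 8 ('pop'): stack = [-2], depth = 1
Step 9 ('rot'): needs 3 value(s) but depth is 1 — STACK UNDERFLOW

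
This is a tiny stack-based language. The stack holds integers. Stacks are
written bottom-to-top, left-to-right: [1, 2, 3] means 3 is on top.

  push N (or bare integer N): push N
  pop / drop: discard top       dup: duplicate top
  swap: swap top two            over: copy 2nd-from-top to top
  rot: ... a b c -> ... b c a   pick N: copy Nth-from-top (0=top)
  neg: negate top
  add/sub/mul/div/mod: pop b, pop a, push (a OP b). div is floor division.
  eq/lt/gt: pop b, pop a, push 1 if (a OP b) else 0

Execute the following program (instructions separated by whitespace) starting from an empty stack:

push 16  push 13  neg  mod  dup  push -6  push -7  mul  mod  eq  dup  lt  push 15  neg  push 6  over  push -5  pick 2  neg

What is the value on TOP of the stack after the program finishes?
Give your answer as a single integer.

Answer: -6

Derivation:
After 'push 16': [16]
After 'push 13': [16, 13]
After 'neg': [16, -13]
After 'mod': [-10]
After 'dup': [-10, -10]
After 'push -6': [-10, -10, -6]
After 'push -7': [-10, -10, -6, -7]
After 'mul': [-10, -10, 42]
After 'mod': [-10, 32]
After 'eq': [0]
After 'dup': [0, 0]
After 'lt': [0]
After 'push 15': [0, 15]
After 'neg': [0, -15]
After 'push 6': [0, -15, 6]
After 'over': [0, -15, 6, -15]
After 'push -5': [0, -15, 6, -15, -5]
After 'pick 2': [0, -15, 6, -15, -5, 6]
After 'neg': [0, -15, 6, -15, -5, -6]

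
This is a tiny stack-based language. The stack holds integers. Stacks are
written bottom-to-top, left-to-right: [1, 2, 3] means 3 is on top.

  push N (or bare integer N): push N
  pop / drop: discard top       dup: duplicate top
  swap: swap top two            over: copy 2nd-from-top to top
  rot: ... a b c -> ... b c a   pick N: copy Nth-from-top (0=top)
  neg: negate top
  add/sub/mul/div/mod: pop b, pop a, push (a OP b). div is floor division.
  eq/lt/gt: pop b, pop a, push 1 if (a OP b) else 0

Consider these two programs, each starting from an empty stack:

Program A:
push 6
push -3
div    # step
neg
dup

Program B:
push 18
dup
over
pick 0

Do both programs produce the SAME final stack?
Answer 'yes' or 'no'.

Program A trace:
  After 'push 6': [6]
  After 'push -3': [6, -3]
  After 'div': [-2]
  After 'neg': [2]
  After 'dup': [2, 2]
Program A final stack: [2, 2]

Program B trace:
  After 'push 18': [18]
  After 'dup': [18, 18]
  After 'over': [18, 18, 18]
  After 'pick 0': [18, 18, 18, 18]
Program B final stack: [18, 18, 18, 18]
Same: no

Answer: no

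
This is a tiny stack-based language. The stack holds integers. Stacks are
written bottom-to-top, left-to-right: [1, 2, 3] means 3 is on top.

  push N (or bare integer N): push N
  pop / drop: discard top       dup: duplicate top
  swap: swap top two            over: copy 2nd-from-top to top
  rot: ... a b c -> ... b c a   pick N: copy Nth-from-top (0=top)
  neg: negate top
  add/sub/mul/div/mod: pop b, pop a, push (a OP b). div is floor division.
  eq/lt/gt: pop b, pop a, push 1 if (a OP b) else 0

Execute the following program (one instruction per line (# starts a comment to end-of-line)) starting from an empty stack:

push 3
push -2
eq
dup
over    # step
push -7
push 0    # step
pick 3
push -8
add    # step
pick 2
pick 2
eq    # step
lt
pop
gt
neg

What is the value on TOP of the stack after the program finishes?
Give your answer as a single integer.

After 'push 3': [3]
After 'push -2': [3, -2]
After 'eq': [0]
After 'dup': [0, 0]
After 'over': [0, 0, 0]
After 'push -7': [0, 0, 0, -7]
After 'push 0': [0, 0, 0, -7, 0]
After 'pick 3': [0, 0, 0, -7, 0, 0]
After 'push -8': [0, 0, 0, -7, 0, 0, -8]
After 'add': [0, 0, 0, -7, 0, -8]
After 'pick 2': [0, 0, 0, -7, 0, -8, -7]
After 'pick 2': [0, 0, 0, -7, 0, -8, -7, 0]
After 'eq': [0, 0, 0, -7, 0, -8, 0]
After 'lt': [0, 0, 0, -7, 0, 1]
After 'pop': [0, 0, 0, -7, 0]
After 'gt': [0, 0, 0, 0]
After 'neg': [0, 0, 0, 0]

Answer: 0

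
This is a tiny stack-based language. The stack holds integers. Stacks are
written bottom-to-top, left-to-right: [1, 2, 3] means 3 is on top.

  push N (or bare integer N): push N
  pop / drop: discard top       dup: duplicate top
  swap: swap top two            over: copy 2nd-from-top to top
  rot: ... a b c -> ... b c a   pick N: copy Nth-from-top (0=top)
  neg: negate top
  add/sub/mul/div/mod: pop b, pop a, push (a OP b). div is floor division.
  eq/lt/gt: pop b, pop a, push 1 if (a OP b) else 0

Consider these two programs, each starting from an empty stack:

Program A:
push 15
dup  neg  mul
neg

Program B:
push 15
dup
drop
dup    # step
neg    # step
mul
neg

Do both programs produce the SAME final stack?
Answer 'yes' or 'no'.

Answer: yes

Derivation:
Program A trace:
  After 'push 15': [15]
  After 'dup': [15, 15]
  After 'neg': [15, -15]
  After 'mul': [-225]
  After 'neg': [225]
Program A final stack: [225]

Program B trace:
  After 'push 15': [15]
  After 'dup': [15, 15]
  After 'drop': [15]
  After 'dup': [15, 15]
  After 'neg': [15, -15]
  After 'mul': [-225]
  After 'neg': [225]
Program B final stack: [225]
Same: yes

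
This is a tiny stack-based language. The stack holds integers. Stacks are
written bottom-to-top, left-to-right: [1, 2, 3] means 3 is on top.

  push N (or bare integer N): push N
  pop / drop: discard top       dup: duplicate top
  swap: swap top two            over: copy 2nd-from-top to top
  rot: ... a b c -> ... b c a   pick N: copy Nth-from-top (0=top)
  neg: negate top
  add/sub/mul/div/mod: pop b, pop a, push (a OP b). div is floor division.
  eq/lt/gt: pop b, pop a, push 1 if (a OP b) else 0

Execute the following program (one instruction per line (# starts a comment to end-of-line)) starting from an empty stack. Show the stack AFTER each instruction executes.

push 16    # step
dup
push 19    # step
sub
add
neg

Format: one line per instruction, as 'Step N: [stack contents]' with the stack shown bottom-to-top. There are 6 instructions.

Step 1: [16]
Step 2: [16, 16]
Step 3: [16, 16, 19]
Step 4: [16, -3]
Step 5: [13]
Step 6: [-13]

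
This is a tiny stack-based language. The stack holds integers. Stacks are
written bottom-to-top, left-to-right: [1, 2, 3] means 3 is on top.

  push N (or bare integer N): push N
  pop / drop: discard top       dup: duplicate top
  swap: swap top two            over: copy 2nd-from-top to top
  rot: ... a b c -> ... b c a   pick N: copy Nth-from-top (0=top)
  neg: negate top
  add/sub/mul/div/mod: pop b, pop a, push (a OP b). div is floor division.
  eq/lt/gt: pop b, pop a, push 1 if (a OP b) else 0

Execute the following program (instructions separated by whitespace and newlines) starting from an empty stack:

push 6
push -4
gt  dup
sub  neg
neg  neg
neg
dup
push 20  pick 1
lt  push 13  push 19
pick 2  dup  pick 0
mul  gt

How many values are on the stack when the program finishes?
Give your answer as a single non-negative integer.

After 'push 6': stack = [6] (depth 1)
After 'push -4': stack = [6, -4] (depth 2)
After 'gt': stack = [1] (depth 1)
After 'dup': stack = [1, 1] (depth 2)
After 'sub': stack = [0] (depth 1)
After 'neg': stack = [0] (depth 1)
After 'neg': stack = [0] (depth 1)
After 'neg': stack = [0] (depth 1)
After 'neg': stack = [0] (depth 1)
After 'dup': stack = [0, 0] (depth 2)
After 'push 20': stack = [0, 0, 20] (depth 3)
After 'pick 1': stack = [0, 0, 20, 0] (depth 4)
After 'lt': stack = [0, 0, 0] (depth 3)
After 'push 13': stack = [0, 0, 0, 13] (depth 4)
After 'push 19': stack = [0, 0, 0, 13, 19] (depth 5)
After 'pick 2': stack = [0, 0, 0, 13, 19, 0] (depth 6)
After 'dup': stack = [0, 0, 0, 13, 19, 0, 0] (depth 7)
After 'pick 0': stack = [0, 0, 0, 13, 19, 0, 0, 0] (depth 8)
After 'mul': stack = [0, 0, 0, 13, 19, 0, 0] (depth 7)
After 'gt': stack = [0, 0, 0, 13, 19, 0] (depth 6)

Answer: 6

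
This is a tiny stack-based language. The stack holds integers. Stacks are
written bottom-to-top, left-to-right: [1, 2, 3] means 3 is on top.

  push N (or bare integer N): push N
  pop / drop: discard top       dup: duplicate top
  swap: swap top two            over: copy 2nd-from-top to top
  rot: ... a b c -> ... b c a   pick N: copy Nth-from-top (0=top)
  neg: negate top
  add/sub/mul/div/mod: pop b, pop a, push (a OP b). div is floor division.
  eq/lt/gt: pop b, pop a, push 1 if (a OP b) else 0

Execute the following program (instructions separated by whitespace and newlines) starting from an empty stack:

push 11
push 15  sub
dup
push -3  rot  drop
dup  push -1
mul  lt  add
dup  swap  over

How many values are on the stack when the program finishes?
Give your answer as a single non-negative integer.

Answer: 3

Derivation:
After 'push 11': stack = [11] (depth 1)
After 'push 15': stack = [11, 15] (depth 2)
After 'sub': stack = [-4] (depth 1)
After 'dup': stack = [-4, -4] (depth 2)
After 'push -3': stack = [-4, -4, -3] (depth 3)
After 'rot': stack = [-4, -3, -4] (depth 3)
After 'drop': stack = [-4, -3] (depth 2)
After 'dup': stack = [-4, -3, -3] (depth 3)
After 'push -1': stack = [-4, -3, -3, -1] (depth 4)
After 'mul': stack = [-4, -3, 3] (depth 3)
After 'lt': stack = [-4, 1] (depth 2)
After 'add': stack = [-3] (depth 1)
After 'dup': stack = [-3, -3] (depth 2)
After 'swap': stack = [-3, -3] (depth 2)
After 'over': stack = [-3, -3, -3] (depth 3)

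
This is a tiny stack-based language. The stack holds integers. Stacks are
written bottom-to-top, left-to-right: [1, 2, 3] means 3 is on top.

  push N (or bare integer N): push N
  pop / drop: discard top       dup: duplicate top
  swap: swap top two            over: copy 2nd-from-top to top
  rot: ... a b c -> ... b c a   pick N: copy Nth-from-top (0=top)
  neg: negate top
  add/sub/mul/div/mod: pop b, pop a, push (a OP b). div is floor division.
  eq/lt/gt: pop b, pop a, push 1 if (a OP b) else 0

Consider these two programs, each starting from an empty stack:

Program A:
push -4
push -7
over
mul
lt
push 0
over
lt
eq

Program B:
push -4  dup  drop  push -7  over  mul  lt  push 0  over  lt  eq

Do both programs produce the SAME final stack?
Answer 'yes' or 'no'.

Answer: yes

Derivation:
Program A trace:
  After 'push -4': [-4]
  After 'push -7': [-4, -7]
  After 'over': [-4, -7, -4]
  After 'mul': [-4, 28]
  After 'lt': [1]
  After 'push 0': [1, 0]
  After 'over': [1, 0, 1]
  After 'lt': [1, 1]
  After 'eq': [1]
Program A final stack: [1]

Program B trace:
  After 'push -4': [-4]
  After 'dup': [-4, -4]
  After 'drop': [-4]
  After 'push -7': [-4, -7]
  After 'over': [-4, -7, -4]
  After 'mul': [-4, 28]
  After 'lt': [1]
  After 'push 0': [1, 0]
  After 'over': [1, 0, 1]
  After 'lt': [1, 1]
  After 'eq': [1]
Program B final stack: [1]
Same: yes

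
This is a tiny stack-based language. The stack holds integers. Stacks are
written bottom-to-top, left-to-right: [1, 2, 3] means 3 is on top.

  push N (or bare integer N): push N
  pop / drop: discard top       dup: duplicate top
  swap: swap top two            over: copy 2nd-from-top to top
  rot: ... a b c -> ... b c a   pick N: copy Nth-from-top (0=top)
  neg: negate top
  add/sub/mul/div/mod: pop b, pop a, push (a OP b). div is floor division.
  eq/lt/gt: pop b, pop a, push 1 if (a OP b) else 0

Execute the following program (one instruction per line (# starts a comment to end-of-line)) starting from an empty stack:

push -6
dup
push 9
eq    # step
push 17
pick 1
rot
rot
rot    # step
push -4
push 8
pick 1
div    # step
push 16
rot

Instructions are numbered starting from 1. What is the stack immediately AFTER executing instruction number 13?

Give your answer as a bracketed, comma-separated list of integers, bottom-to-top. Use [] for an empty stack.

Step 1 ('push -6'): [-6]
Step 2 ('dup'): [-6, -6]
Step 3 ('push 9'): [-6, -6, 9]
Step 4 ('eq'): [-6, 0]
Step 5 ('push 17'): [-6, 0, 17]
Step 6 ('pick 1'): [-6, 0, 17, 0]
Step 7 ('rot'): [-6, 17, 0, 0]
Step 8 ('rot'): [-6, 0, 0, 17]
Step 9 ('rot'): [-6, 0, 17, 0]
Step 10 ('push -4'): [-6, 0, 17, 0, -4]
Step 11 ('push 8'): [-6, 0, 17, 0, -4, 8]
Step 12 ('pick 1'): [-6, 0, 17, 0, -4, 8, -4]
Step 13 ('div'): [-6, 0, 17, 0, -4, -2]

Answer: [-6, 0, 17, 0, -4, -2]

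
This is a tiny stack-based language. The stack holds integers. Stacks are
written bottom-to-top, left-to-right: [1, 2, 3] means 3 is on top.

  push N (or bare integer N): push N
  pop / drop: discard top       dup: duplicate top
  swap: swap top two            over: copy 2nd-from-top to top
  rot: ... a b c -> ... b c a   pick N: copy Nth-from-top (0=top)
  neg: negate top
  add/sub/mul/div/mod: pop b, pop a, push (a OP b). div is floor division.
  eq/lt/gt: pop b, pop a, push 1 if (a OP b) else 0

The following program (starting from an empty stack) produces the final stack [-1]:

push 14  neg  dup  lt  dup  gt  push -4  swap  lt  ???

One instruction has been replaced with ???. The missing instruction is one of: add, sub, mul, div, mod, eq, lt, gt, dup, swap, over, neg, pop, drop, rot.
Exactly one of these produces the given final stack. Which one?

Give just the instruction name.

Stack before ???: [1]
Stack after ???:  [-1]
The instruction that transforms [1] -> [-1] is: neg

Answer: neg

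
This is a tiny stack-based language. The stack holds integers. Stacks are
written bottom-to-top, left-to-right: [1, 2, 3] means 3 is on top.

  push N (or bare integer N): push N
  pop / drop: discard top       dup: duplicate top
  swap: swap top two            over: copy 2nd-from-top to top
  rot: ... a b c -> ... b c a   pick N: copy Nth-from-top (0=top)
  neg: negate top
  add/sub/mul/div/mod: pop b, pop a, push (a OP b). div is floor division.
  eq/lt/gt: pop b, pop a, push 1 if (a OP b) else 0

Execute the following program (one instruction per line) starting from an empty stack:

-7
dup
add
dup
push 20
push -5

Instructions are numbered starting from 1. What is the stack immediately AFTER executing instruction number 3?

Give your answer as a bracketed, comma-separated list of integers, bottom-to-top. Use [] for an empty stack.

Answer: [-14]

Derivation:
Step 1 ('-7'): [-7]
Step 2 ('dup'): [-7, -7]
Step 3 ('add'): [-14]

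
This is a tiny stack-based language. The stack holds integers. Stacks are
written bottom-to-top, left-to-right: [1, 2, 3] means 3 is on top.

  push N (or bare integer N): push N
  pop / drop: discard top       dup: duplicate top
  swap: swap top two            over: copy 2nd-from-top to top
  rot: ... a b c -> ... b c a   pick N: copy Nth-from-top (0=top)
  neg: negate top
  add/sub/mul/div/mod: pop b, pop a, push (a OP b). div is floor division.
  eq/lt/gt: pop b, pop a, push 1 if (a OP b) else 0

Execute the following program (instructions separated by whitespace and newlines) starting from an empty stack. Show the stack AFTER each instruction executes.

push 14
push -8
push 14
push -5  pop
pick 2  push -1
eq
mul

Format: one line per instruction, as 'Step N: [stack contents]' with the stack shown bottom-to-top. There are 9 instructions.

Step 1: [14]
Step 2: [14, -8]
Step 3: [14, -8, 14]
Step 4: [14, -8, 14, -5]
Step 5: [14, -8, 14]
Step 6: [14, -8, 14, 14]
Step 7: [14, -8, 14, 14, -1]
Step 8: [14, -8, 14, 0]
Step 9: [14, -8, 0]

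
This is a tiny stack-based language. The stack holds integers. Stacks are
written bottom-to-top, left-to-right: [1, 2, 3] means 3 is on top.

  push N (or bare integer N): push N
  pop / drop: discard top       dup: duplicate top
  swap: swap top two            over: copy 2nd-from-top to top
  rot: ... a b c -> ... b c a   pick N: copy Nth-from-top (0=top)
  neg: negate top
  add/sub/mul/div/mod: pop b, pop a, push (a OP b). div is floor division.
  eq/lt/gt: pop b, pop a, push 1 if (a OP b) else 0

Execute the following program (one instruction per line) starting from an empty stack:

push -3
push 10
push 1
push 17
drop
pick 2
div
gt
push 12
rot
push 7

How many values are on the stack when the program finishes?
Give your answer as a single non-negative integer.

After 'push -3': stack = [-3] (depth 1)
After 'push 10': stack = [-3, 10] (depth 2)
After 'push 1': stack = [-3, 10, 1] (depth 3)
After 'push 17': stack = [-3, 10, 1, 17] (depth 4)
After 'drop': stack = [-3, 10, 1] (depth 3)
After 'pick 2': stack = [-3, 10, 1, -3] (depth 4)
After 'div': stack = [-3, 10, -1] (depth 3)
After 'gt': stack = [-3, 1] (depth 2)
After 'push 12': stack = [-3, 1, 12] (depth 3)
After 'rot': stack = [1, 12, -3] (depth 3)
After 'push 7': stack = [1, 12, -3, 7] (depth 4)

Answer: 4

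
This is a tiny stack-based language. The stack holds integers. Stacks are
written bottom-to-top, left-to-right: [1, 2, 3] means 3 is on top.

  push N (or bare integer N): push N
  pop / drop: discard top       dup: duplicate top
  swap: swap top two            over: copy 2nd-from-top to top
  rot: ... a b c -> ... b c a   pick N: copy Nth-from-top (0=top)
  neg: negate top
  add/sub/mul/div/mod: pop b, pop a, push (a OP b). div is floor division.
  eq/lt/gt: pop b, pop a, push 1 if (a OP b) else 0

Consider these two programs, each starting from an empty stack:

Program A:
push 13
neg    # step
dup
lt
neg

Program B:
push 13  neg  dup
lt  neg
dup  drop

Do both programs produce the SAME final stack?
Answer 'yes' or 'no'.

Answer: yes

Derivation:
Program A trace:
  After 'push 13': [13]
  After 'neg': [-13]
  After 'dup': [-13, -13]
  After 'lt': [0]
  After 'neg': [0]
Program A final stack: [0]

Program B trace:
  After 'push 13': [13]
  After 'neg': [-13]
  After 'dup': [-13, -13]
  After 'lt': [0]
  After 'neg': [0]
  After 'dup': [0, 0]
  After 'drop': [0]
Program B final stack: [0]
Same: yes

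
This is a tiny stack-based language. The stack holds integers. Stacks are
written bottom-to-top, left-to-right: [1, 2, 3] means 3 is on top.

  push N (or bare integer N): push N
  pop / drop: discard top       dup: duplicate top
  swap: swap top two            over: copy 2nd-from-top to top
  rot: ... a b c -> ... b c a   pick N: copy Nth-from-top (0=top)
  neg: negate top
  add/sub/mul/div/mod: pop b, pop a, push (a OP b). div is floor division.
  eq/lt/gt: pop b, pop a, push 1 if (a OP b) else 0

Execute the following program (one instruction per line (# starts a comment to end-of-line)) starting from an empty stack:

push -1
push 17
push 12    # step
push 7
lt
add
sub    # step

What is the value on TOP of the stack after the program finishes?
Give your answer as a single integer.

After 'push -1': [-1]
After 'push 17': [-1, 17]
After 'push 12': [-1, 17, 12]
After 'push 7': [-1, 17, 12, 7]
After 'lt': [-1, 17, 0]
After 'add': [-1, 17]
After 'sub': [-18]

Answer: -18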